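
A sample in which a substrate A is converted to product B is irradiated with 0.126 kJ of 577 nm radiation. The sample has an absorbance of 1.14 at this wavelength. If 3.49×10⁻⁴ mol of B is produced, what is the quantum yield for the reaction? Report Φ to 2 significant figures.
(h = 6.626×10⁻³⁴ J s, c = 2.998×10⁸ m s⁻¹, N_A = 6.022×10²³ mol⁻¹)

Photon energy at 577 nm: hc/λ = (6.626×10⁻³⁴)(2.998×10⁸)/(577×10⁻⁹) = 3.443×10⁻¹⁹ J.
Incident energy: 0.126 kJ = 126 J.
Photons incident: 126 / 3.443×10⁻¹⁹ = 3.660×10²⁰, i.e. 3.660×10²⁰/6.022×10²³ = 6.078×10⁻⁴ mol.
Fraction absorbed: 1 − 10^(−1.14) = 0.9276.
Photons absorbed: 0.9276 × 6.078×10⁻⁴ = 5.638×10⁻⁴ mol.
Φ = 3.49×10⁻⁴ mol / 5.638×10⁻⁴ mol photons = 0.62.

Φ = 0.62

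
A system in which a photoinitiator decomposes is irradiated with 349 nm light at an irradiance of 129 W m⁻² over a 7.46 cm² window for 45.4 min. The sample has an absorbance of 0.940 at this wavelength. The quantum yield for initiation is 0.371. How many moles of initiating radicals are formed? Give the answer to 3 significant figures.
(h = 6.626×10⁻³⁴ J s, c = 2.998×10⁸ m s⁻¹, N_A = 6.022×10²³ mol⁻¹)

Photon energy at 349 nm: hc/λ = (6.626×10⁻³⁴)(2.998×10⁸)/(349×10⁻⁹) = 5.692×10⁻¹⁹ J.
Energy delivered: (129 W m⁻²)(7.46×10⁻⁴ m²)(2724 s) = 262.1 J.
Photons incident: 262.1 / 5.692×10⁻¹⁹ = 4.605×10²⁰, i.e. 4.605×10²⁰/6.022×10²³ = 7.647×10⁻⁴ mol.
Fraction absorbed: 1 − 10^(−0.940) = 0.8852.
Photons absorbed: 0.8852 × 7.647×10⁻⁴ = 6.769×10⁻⁴ mol.
Product: Φ × n_abs = 0.371 × 6.769×10⁻⁴ = 2.511×10⁻⁴ mol.

2.51×10⁻⁴ mol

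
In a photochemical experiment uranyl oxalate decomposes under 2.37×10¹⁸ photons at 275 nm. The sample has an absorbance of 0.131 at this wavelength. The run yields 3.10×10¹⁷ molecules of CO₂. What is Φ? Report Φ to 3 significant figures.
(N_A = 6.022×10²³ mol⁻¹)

Φ = 0.502

Product: 3.10×10¹⁷ / 6.022×10²³ = 5.148×10⁻⁷ mol.
Moles of photons: 2.37×10¹⁸ / 6.022×10²³ = 3.936×10⁻⁶ mol.
Fraction absorbed: 1 − 10^(−0.131) = 0.2604.
Photons absorbed: 0.2604 × 3.936×10⁻⁶ = 1.025×10⁻⁶ mol.
Φ = 5.148×10⁻⁷ mol / 1.025×10⁻⁶ mol photons = 0.502.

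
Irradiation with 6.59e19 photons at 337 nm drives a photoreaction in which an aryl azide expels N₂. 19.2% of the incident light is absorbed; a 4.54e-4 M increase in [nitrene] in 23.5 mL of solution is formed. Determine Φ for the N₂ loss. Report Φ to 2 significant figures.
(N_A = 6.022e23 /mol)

Φ = 0.51

Product: (4.54e-4 M)(0.0235 L) = 1.067e-5 mol.
Moles of photons: 6.59e19 / 6.022e23 = 1.094e-4 mol.
Photons absorbed: 0.192 × 1.094e-4 = 2.100e-5 mol.
Φ = 1.067e-5 mol / 2.100e-5 mol photons = 0.51.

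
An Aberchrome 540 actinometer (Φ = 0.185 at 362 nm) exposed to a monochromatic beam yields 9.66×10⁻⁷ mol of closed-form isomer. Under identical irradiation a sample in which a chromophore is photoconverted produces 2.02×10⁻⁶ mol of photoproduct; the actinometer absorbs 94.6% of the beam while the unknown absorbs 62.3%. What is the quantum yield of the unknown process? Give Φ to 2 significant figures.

Photons absorbed by the actinometer: 9.66×10⁻⁷ / 0.185 = 5.222×10⁻⁶ mol.
Incident flux: 5.222×10⁻⁶ / 0.946 = 5.520×10⁻⁶ einstein.
Absorbed by unknown: 0.623 × 5.520×10⁻⁶ = 3.439×10⁻⁶ mol.
Φ(unknown) = 2.02×10⁻⁶ / 3.439×10⁻⁶ = 0.59.

Φ = 0.59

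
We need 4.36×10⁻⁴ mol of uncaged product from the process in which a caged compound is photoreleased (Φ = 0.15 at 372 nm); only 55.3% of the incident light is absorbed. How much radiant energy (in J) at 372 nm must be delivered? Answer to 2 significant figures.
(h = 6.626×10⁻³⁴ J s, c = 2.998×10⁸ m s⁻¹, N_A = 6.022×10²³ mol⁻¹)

1700 J

Photons that must be absorbed: 4.36×10⁻⁴ / 0.15 = 0.002907 mol.
Incident photons needed: 0.002907 / 0.553 = 0.005257 mol.
Photon energy: hc/λ = 5.340×10⁻¹⁹ J; per mole, 3.216×10⁵ J mol⁻¹.
Energy required: 0.005257 × 3.216×10⁵ = 1700 J.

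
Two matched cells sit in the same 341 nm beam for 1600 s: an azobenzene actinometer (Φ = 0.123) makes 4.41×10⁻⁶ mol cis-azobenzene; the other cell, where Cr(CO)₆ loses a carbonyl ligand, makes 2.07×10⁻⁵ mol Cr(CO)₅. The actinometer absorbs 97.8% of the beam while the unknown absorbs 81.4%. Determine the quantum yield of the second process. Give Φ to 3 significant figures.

Photons absorbed by the actinometer: 4.41×10⁻⁶ / 0.123 = 3.585×10⁻⁵ mol.
Incident flux: 3.585×10⁻⁵ / 0.978 = 3.666×10⁻⁵ einstein.
Absorbed by unknown: 0.814 × 3.666×10⁻⁵ = 2.984×10⁻⁵ mol.
Φ(unknown) = 2.07×10⁻⁵ / 2.984×10⁻⁵ = 0.694.

Φ = 0.694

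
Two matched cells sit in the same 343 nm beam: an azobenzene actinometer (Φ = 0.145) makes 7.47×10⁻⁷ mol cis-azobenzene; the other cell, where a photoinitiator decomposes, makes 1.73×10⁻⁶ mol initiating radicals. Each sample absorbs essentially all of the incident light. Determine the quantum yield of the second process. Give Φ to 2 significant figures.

Photons absorbed by the actinometer: 7.47×10⁻⁷ / 0.145 = 5.152×10⁻⁶ mol.
Φ(unknown) = 1.73×10⁻⁶ / 5.152×10⁻⁶ = 0.34.

Φ = 0.34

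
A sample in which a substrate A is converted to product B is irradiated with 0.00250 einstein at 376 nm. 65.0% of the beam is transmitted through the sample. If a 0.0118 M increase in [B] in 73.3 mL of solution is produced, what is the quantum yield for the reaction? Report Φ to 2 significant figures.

Product: (0.0118 M)(0.0733 L) = 8.649×10⁻⁴ mol.
Fraction absorbed: 1 − 65.0/100 = 0.3500.
Photons absorbed: 0.3500 × 0.00250 = 8.750×10⁻⁴ mol.
Φ = 8.649×10⁻⁴ mol / 8.750×10⁻⁴ mol photons = 0.99.

Φ = 0.99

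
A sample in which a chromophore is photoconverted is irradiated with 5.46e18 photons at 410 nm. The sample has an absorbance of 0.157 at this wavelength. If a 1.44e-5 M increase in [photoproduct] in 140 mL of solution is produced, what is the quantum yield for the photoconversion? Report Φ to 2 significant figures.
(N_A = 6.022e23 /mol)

Φ = 0.73

Product: (1.44e-5 M)(0.14 L) = 2.016e-6 mol.
Moles of photons: 5.46e18 / 6.022e23 = 9.067e-6 mol.
Fraction absorbed: 1 − 10^(−0.157) = 0.3034.
Photons absorbed: 0.3034 × 9.067e-6 = 2.751e-6 mol.
Φ = 2.016e-6 mol / 2.751e-6 mol photons = 0.73.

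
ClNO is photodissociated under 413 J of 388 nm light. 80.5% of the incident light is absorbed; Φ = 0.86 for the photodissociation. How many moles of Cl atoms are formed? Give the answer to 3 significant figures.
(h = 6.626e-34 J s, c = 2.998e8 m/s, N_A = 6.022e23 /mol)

Photon energy at 388 nm: hc/λ = (6.626e-34)(2.998e8)/(388e-9) = 5.120e-19 J.
Photons incident: 413 / 5.120e-19 = 8.066e20, i.e. 8.066e20/6.022e23 = 0.001339 mol.
Photons absorbed: 0.805 × 0.001339 = 0.001078 mol.
Product: Φ × n_abs = 0.86 × 0.001078 = 9.271e-4 mol.

9.27e-4 mol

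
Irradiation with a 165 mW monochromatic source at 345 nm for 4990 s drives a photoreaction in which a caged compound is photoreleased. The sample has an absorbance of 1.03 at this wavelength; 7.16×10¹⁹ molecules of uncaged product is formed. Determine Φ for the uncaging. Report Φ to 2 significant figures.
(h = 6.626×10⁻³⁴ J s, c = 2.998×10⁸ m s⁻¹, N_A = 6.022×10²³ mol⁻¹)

Φ = 0.055

Product: 7.16×10¹⁹ / 6.022×10²³ = 1.189×10⁻⁴ mol.
Photon energy at 345 nm: hc/λ = (6.626×10⁻³⁴)(2.998×10⁸)/(345×10⁻⁹) = 5.758×10⁻¹⁹ J.
Energy delivered: (165 mW)(4990 s) = 823.4 J.
Photons incident: 823.4 / 5.758×10⁻¹⁹ = 1.430×10²¹, i.e. 1.430×10²¹/6.022×10²³ = 0.002375 mol.
Fraction absorbed: 1 − 10^(−1.03) = 0.9067.
Photons absorbed: 0.9067 × 0.002375 = 0.002153 mol.
Φ = 1.189×10⁻⁴ mol / 0.002153 mol photons = 0.055.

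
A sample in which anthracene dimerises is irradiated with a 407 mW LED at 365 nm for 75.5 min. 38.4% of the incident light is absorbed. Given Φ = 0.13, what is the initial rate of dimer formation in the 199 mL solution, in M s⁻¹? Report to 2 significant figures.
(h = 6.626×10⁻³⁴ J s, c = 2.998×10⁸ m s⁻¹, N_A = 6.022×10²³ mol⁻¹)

3.1×10⁻⁷ M s⁻¹

Photon energy at 365 nm: hc/λ = (6.626×10⁻³⁴)(2.998×10⁸)/(365×10⁻⁹) = 5.442×10⁻¹⁹ J.
Energy delivered: (407 mW)(4530 s) = 1844 J.
Photons incident: 1844 / 5.442×10⁻¹⁹ = 3.388×10²¹, i.e. 3.388×10²¹/6.022×10²³ = 0.005626 mol.
Photons absorbed: 0.384 × 0.005626 = 0.002160 mol.
Product formed: 0.13 × 0.002160 = 2.808×10⁻⁴ mol.
Rate: 2.808×10⁻⁴ mol / (4530 s × 0.199 L) = 3.1×10⁻⁷ M s⁻¹.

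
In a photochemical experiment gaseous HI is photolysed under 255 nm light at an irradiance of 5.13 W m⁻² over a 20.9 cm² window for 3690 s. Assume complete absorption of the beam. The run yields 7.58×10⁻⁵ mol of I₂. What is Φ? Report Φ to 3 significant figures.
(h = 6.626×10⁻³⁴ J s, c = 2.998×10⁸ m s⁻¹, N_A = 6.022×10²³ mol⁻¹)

Φ = 0.899

Photon energy at 255 nm: hc/λ = (6.626×10⁻³⁴)(2.998×10⁸)/(255×10⁻⁹) = 7.790×10⁻¹⁹ J.
Energy delivered: (5.13 W m⁻²)(20.9×10⁻⁴ m²)(3690 s) = 39.56 J.
Photons incident: 39.56 / 7.790×10⁻¹⁹ = 5.078×10¹⁹, i.e. 5.078×10¹⁹/6.022×10²³ = 8.432×10⁻⁵ mol.
Φ = 7.58×10⁻⁵ mol / 8.432×10⁻⁵ mol photons = 0.899.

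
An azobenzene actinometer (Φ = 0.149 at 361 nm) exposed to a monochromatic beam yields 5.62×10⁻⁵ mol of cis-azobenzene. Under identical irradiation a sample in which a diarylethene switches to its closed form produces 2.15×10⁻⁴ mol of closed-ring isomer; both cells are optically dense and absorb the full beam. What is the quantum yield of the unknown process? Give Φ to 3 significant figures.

Φ = 0.570

Photons absorbed by the actinometer: 5.62×10⁻⁵ / 0.149 = 3.772×10⁻⁴ mol.
Φ(unknown) = 2.15×10⁻⁴ / 3.772×10⁻⁴ = 0.570.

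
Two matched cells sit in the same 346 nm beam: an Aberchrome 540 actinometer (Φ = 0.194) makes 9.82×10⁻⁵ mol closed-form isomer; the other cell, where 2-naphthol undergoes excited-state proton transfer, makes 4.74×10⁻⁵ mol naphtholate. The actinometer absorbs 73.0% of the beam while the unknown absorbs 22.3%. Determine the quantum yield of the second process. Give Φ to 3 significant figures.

Φ = 0.307

Photons absorbed by the actinometer: 9.82×10⁻⁵ / 0.194 = 5.062×10⁻⁴ mol.
Incident flux: 5.062×10⁻⁴ / 0.730 = 6.934×10⁻⁴ einstein.
Absorbed by unknown: 0.223 × 6.934×10⁻⁴ = 1.546×10⁻⁴ mol.
Φ(unknown) = 4.74×10⁻⁵ / 1.546×10⁻⁴ = 0.307.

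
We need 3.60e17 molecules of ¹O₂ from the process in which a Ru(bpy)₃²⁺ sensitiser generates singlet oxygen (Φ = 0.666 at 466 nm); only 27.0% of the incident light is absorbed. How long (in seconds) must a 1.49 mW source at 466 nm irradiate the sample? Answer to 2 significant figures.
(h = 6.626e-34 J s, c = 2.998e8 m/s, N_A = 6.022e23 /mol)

Product: 3.60e17 / 6.022e23 = 5.978e-7 mol.
Photons that must be absorbed: 5.978e-7 / 0.666 = 8.976e-7 mol.
Incident photons needed: 8.976e-7 / 0.270 = 3.324e-6 mol.
Photon energy: hc/λ = 4.263e-19 J; per mole, 2.567e5 J mol⁻¹.
Energy required: 3.324e-6 × 2.567e5 = 0.8533 J.
Time: 0.8533 J / 0.00149 W = 570 s.

t ≈ 570 s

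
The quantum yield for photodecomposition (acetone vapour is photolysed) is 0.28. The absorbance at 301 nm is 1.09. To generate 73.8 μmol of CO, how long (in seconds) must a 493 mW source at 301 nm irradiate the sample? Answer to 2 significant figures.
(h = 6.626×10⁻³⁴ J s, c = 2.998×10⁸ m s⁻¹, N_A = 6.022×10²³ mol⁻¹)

Product: 73.8 μmol = 7.38×10⁻⁵ mol.
Photons that must be absorbed: 7.38×10⁻⁵ / 0.28 = 2.636×10⁻⁴ mol.
Fraction absorbed: 1 − 10^(−1.09) = 0.9187.
Incident photons needed: 2.636×10⁻⁴ / 0.9187 = 2.869×10⁻⁴ mol.
Photon energy: hc/λ = 6.600×10⁻¹⁹ J; per mole, 3.975×10⁵ J mol⁻¹.
Energy required: 2.869×10⁻⁴ × 3.975×10⁵ = 114.0 J.
Time: 114.0 J / 0.493 W = 230 s.

t ≈ 230 s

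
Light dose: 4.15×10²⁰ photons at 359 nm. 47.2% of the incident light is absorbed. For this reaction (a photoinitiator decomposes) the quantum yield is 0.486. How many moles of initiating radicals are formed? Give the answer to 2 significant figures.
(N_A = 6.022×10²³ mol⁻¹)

1.6×10⁻⁴ mol

Moles of photons: 4.15×10²⁰ / 6.022×10²³ = 6.891×10⁻⁴ mol.
Photons absorbed: 0.472 × 6.891×10⁻⁴ = 3.253×10⁻⁴ mol.
Product: Φ × n_abs = 0.486 × 3.253×10⁻⁴ = 1.581×10⁻⁴ mol.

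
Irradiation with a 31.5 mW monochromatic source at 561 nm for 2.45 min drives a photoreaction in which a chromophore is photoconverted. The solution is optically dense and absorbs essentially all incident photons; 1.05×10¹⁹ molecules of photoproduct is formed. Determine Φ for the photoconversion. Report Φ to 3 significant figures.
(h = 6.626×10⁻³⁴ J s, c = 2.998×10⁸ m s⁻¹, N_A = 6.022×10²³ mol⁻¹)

Φ = 0.803

Product: 1.05×10¹⁹ / 6.022×10²³ = 1.744×10⁻⁵ mol.
Photon energy at 561 nm: hc/λ = (6.626×10⁻³⁴)(2.998×10⁸)/(561×10⁻⁹) = 3.541×10⁻¹⁹ J.
Energy delivered: (31.5 mW)(147 s) = 4.631 J.
Photons incident: 4.631 / 3.541×10⁻¹⁹ = 1.308×10¹⁹, i.e. 1.308×10¹⁹/6.022×10²³ = 2.172×10⁻⁵ mol.
Φ = 1.744×10⁻⁵ mol / 2.172×10⁻⁵ mol photons = 0.803.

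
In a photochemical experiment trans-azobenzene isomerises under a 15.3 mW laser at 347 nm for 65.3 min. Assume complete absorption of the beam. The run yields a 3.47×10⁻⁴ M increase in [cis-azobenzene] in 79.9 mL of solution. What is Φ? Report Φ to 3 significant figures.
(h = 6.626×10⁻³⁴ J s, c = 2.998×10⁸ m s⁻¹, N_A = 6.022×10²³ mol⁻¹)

Product: (3.47×10⁻⁴ M)(0.0799 L) = 2.773×10⁻⁵ mol.
Photon energy at 347 nm: hc/λ = (6.626×10⁻³⁴)(2.998×10⁸)/(347×10⁻⁹) = 5.725×10⁻¹⁹ J.
Energy delivered: (15.3 mW)(3918 s) = 59.95 J.
Photons incident: 59.95 / 5.725×10⁻¹⁹ = 1.047×10²⁰, i.e. 1.047×10²⁰/6.022×10²³ = 1.739×10⁻⁴ mol.
Φ = 2.773×10⁻⁵ mol / 1.739×10⁻⁴ mol photons = 0.159.

Φ = 0.159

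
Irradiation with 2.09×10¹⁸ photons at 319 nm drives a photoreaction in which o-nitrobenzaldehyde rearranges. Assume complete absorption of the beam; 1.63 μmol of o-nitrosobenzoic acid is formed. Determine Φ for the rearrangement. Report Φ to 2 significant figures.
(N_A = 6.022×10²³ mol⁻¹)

Product: 1.63 μmol = 1.63×10⁻⁶ mol.
Moles of photons: 2.09×10¹⁸ / 6.022×10²³ = 3.471×10⁻⁶ mol.
Φ = 1.63×10⁻⁶ mol / 3.471×10⁻⁶ mol photons = 0.47.

Φ = 0.47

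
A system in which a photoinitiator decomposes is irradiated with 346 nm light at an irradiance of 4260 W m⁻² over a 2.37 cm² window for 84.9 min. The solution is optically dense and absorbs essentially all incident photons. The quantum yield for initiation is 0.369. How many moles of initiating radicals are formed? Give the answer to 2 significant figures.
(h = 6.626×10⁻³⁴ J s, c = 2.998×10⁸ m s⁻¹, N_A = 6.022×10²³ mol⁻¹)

Photon energy at 346 nm: hc/λ = (6.626×10⁻³⁴)(2.998×10⁸)/(346×10⁻⁹) = 5.741×10⁻¹⁹ J.
Energy delivered: (4260 W m⁻²)(2.37×10⁻⁴ m²)(5094 s) = 5143 J.
Photons incident: 5143 / 5.741×10⁻¹⁹ = 8.958×10²¹, i.e. 8.958×10²¹/6.022×10²³ = 0.01488 mol.
Product: Φ × n_abs = 0.369 × 0.01488 = 0.005491 mol.

0.0055 mol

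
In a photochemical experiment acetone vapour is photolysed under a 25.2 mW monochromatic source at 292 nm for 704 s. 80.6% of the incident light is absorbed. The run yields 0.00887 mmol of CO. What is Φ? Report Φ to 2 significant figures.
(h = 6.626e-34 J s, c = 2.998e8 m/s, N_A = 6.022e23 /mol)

Product: 0.00887 mmol = 8.87e-6 mol.
Photon energy at 292 nm: hc/λ = (6.626e-34)(2.998e8)/(292e-9) = 6.803e-19 J.
Energy delivered: (25.2 mW)(704 s) = 17.74 J.
Photons incident: 17.74 / 6.803e-19 = 2.608e19, i.e. 2.608e19/6.022e23 = 4.331e-5 mol.
Photons absorbed: 0.806 × 4.331e-5 = 3.491e-5 mol.
Φ = 8.87e-6 mol / 3.491e-5 mol photons = 0.25.

Φ = 0.25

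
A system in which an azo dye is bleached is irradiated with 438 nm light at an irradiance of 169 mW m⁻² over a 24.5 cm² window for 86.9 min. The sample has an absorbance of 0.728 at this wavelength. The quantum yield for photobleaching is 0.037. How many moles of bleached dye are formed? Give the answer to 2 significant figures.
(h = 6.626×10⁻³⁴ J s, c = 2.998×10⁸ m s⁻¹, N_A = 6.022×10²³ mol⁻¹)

2.4×10⁻⁷ mol

Photon energy at 438 nm: hc/λ = (6.626×10⁻³⁴)(2.998×10⁸)/(438×10⁻⁹) = 4.535×10⁻¹⁹ J.
Energy delivered: (169 mW m⁻²)(24.5×10⁻⁴ m²)(5214 s) = 2.159 J.
Photons incident: 2.159 / 4.535×10⁻¹⁹ = 4.761×10¹⁸, i.e. 4.761×10¹⁸/6.022×10²³ = 7.906×10⁻⁶ mol.
Fraction absorbed: 1 − 10^(−0.728) = 0.8129.
Photons absorbed: 0.8129 × 7.906×10⁻⁶ = 6.427×10⁻⁶ mol.
Product: Φ × n_abs = 0.037 × 6.427×10⁻⁶ = 2.378×10⁻⁷ mol.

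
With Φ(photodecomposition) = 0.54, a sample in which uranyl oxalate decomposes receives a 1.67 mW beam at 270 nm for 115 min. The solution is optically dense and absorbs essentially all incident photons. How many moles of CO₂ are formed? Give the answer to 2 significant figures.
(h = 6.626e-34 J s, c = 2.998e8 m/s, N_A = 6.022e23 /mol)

Photon energy at 270 nm: hc/λ = (6.626e-34)(2.998e8)/(270e-9) = 7.357e-19 J.
Energy delivered: (1.67 mW)(6900 s) = 11.52 J.
Photons incident: 11.52 / 7.357e-19 = 1.566e19, i.e. 1.566e19/6.022e23 = 2.600e-5 mol.
Product: Φ × n_abs = 0.54 × 2.600e-5 = 1.404e-5 mol.

1.4e-5 mol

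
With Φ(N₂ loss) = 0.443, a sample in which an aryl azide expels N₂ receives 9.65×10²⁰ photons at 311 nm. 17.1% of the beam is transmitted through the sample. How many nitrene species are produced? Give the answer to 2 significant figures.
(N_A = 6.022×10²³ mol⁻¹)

Moles of photons: 9.65×10²⁰ / 6.022×10²³ = 0.001602 mol.
Fraction absorbed: 1 − 17.1/100 = 0.8290.
Photons absorbed: 0.8290 × 0.001602 = 0.001328 mol.
Product: Φ × n_abs = 0.443 × 0.001328 = 5.883×10⁻⁴ mol.
As a count: 5.883×10⁻⁴ × 6.022×10²³ = 3.5×10²⁰.

3.5×10²⁰ species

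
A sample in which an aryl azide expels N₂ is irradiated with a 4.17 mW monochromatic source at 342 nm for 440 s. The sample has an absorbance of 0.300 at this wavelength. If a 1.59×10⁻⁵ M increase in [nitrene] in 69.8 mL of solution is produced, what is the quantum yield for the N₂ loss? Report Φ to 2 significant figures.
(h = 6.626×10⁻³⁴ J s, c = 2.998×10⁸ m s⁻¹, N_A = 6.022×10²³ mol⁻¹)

Product: (1.59×10⁻⁵ M)(0.0698 L) = 1.110×10⁻⁶ mol.
Photon energy at 342 nm: hc/λ = (6.626×10⁻³⁴)(2.998×10⁸)/(342×10⁻⁹) = 5.808×10⁻¹⁹ J.
Energy delivered: (4.17 mW)(440 s) = 1.835 J.
Photons incident: 1.835 / 5.808×10⁻¹⁹ = 3.159×10¹⁸, i.e. 3.159×10¹⁸/6.022×10²³ = 5.246×10⁻⁶ mol.
Fraction absorbed: 1 − 10^(−0.300) = 0.4988.
Photons absorbed: 0.4988 × 5.246×10⁻⁶ = 2.617×10⁻⁶ mol.
Φ = 1.110×10⁻⁶ mol / 2.617×10⁻⁶ mol photons = 0.42.

Φ = 0.42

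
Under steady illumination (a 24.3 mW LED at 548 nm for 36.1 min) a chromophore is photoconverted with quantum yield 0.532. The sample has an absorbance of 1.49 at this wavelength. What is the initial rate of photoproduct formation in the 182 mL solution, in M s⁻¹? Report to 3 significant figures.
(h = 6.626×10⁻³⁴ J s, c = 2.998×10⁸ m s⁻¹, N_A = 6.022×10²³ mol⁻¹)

3.15×10⁻⁷ M s⁻¹

Photon energy at 548 nm: hc/λ = (6.626×10⁻³⁴)(2.998×10⁸)/(548×10⁻⁹) = 3.625×10⁻¹⁹ J.
Energy delivered: (24.3 mW)(2166 s) = 52.63 J.
Photons incident: 52.63 / 3.625×10⁻¹⁹ = 1.452×10²⁰, i.e. 1.452×10²⁰/6.022×10²³ = 2.411×10⁻⁴ mol.
Fraction absorbed: 1 − 10^(−1.49) = 0.9676.
Photons absorbed: 0.9676 × 2.411×10⁻⁴ = 2.333×10⁻⁴ mol.
Product formed: 0.532 × 2.333×10⁻⁴ = 1.241×10⁻⁴ mol.
Rate: 1.241×10⁻⁴ mol / (2166 s × 0.182 L) = 3.15×10⁻⁷ M s⁻¹.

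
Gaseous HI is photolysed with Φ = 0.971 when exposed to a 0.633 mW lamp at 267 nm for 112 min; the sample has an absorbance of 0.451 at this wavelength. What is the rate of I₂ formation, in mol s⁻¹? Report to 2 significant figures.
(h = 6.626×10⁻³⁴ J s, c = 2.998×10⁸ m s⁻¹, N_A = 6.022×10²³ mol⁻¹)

Photon energy at 267 nm: hc/λ = (6.626×10⁻³⁴)(2.998×10⁸)/(267×10⁻⁹) = 7.440×10⁻¹⁹ J.
Energy delivered: (0.633 mW)(6720 s) = 4.254 J.
Photons incident: 4.254 / 7.440×10⁻¹⁹ = 5.718×10¹⁸, i.e. 5.718×10¹⁸/6.022×10²³ = 9.495×10⁻⁶ mol.
Fraction absorbed: 1 − 10^(−0.451) = 0.6460.
Photons absorbed: 0.6460 × 9.495×10⁻⁶ = 6.134×10⁻⁶ mol.
Product formed: 0.971 × 6.134×10⁻⁶ = 5.956×10⁻⁶ mol.
Rate: 5.956×10⁻⁶ / 6720 s = 8.9×10⁻¹⁰ mol s⁻¹.

8.9×10⁻¹⁰ mol s⁻¹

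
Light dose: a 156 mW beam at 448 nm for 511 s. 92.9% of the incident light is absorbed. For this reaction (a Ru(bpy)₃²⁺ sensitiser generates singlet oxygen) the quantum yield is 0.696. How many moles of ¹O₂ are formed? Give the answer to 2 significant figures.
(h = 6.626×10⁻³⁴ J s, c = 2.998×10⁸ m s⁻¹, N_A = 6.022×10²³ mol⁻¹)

Photon energy at 448 nm: hc/λ = (6.626×10⁻³⁴)(2.998×10⁸)/(448×10⁻⁹) = 4.434×10⁻¹⁹ J.
Energy delivered: (156 mW)(511 s) = 79.72 J.
Photons incident: 79.72 / 4.434×10⁻¹⁹ = 1.798×10²⁰, i.e. 1.798×10²⁰/6.022×10²³ = 2.986×10⁻⁴ mol.
Photons absorbed: 0.929 × 2.986×10⁻⁴ = 2.774×10⁻⁴ mol.
Product: Φ × n_abs = 0.696 × 2.774×10⁻⁴ = 1.931×10⁻⁴ mol.

1.9×10⁻⁴ mol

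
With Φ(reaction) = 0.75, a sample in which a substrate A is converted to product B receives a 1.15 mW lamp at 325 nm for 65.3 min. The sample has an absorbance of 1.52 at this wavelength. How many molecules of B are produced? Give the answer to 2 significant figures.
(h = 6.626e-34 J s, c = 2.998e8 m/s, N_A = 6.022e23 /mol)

Photon energy at 325 nm: hc/λ = (6.626e-34)(2.998e8)/(325e-9) = 6.112e-19 J.
Energy delivered: (1.15 mW)(3918 s) = 4.506 J.
Photons incident: 4.506 / 6.112e-19 = 7.372e18, i.e. 7.372e18/6.022e23 = 1.224e-5 mol.
Fraction absorbed: 1 − 10^(−1.52) = 0.9698.
Photons absorbed: 0.9698 × 1.224e-5 = 1.187e-5 mol.
Product: Φ × n_abs = 0.75 × 1.187e-5 = 8.903e-6 mol.
As a count: 8.903e-6 × 6.022e23 = 5.4e18.

5.4e18 molecules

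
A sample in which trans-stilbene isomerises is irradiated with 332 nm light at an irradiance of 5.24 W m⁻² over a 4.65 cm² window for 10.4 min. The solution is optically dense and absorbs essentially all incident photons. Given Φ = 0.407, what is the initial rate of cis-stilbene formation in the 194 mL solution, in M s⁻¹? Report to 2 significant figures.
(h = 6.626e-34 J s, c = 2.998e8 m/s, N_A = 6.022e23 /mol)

Photon energy at 332 nm: hc/λ = (6.626e-34)(2.998e8)/(332e-9) = 5.983e-19 J.
Energy delivered: (5.24 W m⁻²)(4.65e-4 m²)(624 s) = 1.520 J.
Photons incident: 1.520 / 5.983e-19 = 2.541e18, i.e. 2.541e18/6.022e23 = 4.220e-6 mol.
Product formed: 0.407 × 4.220e-6 = 1.718e-6 mol.
Rate: 1.718e-6 mol / (624 s × 0.194 L) = 1.4e-8 M s⁻¹.

1.4e-8 M s⁻¹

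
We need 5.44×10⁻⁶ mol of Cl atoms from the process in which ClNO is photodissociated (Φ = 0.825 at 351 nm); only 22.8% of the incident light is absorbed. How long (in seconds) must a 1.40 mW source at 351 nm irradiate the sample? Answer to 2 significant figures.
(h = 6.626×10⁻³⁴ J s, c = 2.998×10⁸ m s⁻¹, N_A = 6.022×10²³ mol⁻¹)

t ≈ 7000 s

Photons that must be absorbed: 5.44×10⁻⁶ / 0.825 = 6.594×10⁻⁶ mol.
Incident photons needed: 6.594×10⁻⁶ / 0.228 = 2.892×10⁻⁵ mol.
Photon energy: hc/λ = 5.659×10⁻¹⁹ J; per mole, 3.408×10⁵ J mol⁻¹.
Energy required: 2.892×10⁻⁵ × 3.408×10⁵ = 9.856 J.
Time: 9.856 J / 0.0014 W = 7000 s.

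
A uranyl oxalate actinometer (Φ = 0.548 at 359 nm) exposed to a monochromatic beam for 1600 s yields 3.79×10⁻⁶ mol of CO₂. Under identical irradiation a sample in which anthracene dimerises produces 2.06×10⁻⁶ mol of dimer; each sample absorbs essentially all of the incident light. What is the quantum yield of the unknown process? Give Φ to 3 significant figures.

Photons absorbed by the actinometer: 3.79×10⁻⁶ / 0.548 = 6.916×10⁻⁶ mol.
Φ(unknown) = 2.06×10⁻⁶ / 6.916×10⁻⁶ = 0.298.

Φ = 0.298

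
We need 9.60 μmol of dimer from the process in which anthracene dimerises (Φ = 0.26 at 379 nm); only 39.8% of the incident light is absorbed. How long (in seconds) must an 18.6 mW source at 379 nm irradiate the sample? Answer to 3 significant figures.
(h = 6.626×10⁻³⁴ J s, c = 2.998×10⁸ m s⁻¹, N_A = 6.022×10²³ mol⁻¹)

t ≈ 1570 s

Product: 9.60 μmol = 9.60×10⁻⁶ mol.
Photons that must be absorbed: 9.60×10⁻⁶ / 0.26 = 3.692×10⁻⁵ mol.
Incident photons needed: 3.692×10⁻⁵ / 0.398 = 9.276×10⁻⁵ mol.
Photon energy: hc/λ = 5.241×10⁻¹⁹ J; per mole, 3.156×10⁵ J mol⁻¹.
Energy required: 9.276×10⁻⁵ × 3.156×10⁵ = 29.28 J.
Time: 29.28 J / 0.0186 W = 1570 s.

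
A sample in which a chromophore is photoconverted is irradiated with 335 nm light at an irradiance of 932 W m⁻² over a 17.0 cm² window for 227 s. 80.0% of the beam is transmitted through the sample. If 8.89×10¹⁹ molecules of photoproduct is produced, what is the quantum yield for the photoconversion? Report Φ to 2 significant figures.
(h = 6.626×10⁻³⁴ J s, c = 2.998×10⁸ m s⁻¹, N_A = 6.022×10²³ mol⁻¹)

Product: 8.89×10¹⁹ / 6.022×10²³ = 1.476×10⁻⁴ mol.
Photon energy at 335 nm: hc/λ = (6.626×10⁻³⁴)(2.998×10⁸)/(335×10⁻⁹) = 5.930×10⁻¹⁹ J.
Energy delivered: (932 W m⁻²)(17.0×10⁻⁴ m²)(227 s) = 359.7 J.
Photons incident: 359.7 / 5.930×10⁻¹⁹ = 6.066×10²⁰, i.e. 6.066×10²⁰/6.022×10²³ = 0.001007 mol.
Fraction absorbed: 1 − 80.0/100 = 0.2000.
Photons absorbed: 0.2000 × 0.001007 = 2.014×10⁻⁴ mol.
Φ = 1.476×10⁻⁴ mol / 2.014×10⁻⁴ mol photons = 0.73.

Φ = 0.73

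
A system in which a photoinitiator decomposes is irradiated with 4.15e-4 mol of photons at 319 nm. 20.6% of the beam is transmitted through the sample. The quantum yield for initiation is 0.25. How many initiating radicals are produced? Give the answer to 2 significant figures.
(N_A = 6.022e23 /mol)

5.0e19 initiating radicals

Fraction absorbed: 1 − 20.6/100 = 0.7940.
Photons absorbed: 0.7940 × 4.15e-4 = 3.295e-4 mol.
Product: Φ × n_abs = 0.25 × 3.295e-4 = 8.238e-5 mol.
As a count: 8.238e-5 × 6.022e23 = 5.0e19.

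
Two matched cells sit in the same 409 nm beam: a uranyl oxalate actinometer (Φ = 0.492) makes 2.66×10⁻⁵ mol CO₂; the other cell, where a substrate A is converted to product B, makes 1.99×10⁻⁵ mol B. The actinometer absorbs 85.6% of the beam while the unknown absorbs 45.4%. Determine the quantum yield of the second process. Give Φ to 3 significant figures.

Photons absorbed by the actinometer: 2.66×10⁻⁵ / 0.492 = 5.407×10⁻⁵ mol.
Incident flux: 5.407×10⁻⁵ / 0.856 = 6.317×10⁻⁵ einstein.
Absorbed by unknown: 0.454 × 6.317×10⁻⁵ = 2.868×10⁻⁵ mol.
Φ(unknown) = 1.99×10⁻⁵ / 2.868×10⁻⁵ = 0.694.

Φ = 0.694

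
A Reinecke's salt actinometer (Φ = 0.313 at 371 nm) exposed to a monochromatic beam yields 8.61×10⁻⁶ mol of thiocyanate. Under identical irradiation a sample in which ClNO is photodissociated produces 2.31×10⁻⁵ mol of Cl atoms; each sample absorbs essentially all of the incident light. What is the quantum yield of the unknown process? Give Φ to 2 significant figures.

Φ = 0.84

Photons absorbed by the actinometer: 8.61×10⁻⁶ / 0.313 = 2.751×10⁻⁵ mol.
Φ(unknown) = 2.31×10⁻⁵ / 2.751×10⁻⁵ = 0.84.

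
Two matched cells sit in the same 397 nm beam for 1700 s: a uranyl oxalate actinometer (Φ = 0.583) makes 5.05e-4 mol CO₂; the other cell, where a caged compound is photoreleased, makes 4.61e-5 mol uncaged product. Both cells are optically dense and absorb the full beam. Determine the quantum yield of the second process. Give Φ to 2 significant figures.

Φ = 0.053

Photons absorbed by the actinometer: 5.05e-4 / 0.583 = 8.662e-4 mol.
Φ(unknown) = 4.61e-5 / 8.662e-4 = 0.053.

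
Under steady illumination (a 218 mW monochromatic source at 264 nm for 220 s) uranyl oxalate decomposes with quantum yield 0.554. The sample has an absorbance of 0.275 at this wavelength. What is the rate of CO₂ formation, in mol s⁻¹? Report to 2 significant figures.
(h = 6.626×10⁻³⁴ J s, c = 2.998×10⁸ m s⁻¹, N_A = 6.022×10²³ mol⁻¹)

1.3×10⁻⁷ mol s⁻¹

Photon energy at 264 nm: hc/λ = (6.626×10⁻³⁴)(2.998×10⁸)/(264×10⁻⁹) = 7.525×10⁻¹⁹ J.
Energy delivered: (218 mW)(220 s) = 47.96 J.
Photons incident: 47.96 / 7.525×10⁻¹⁹ = 6.373×10¹⁹, i.e. 6.373×10¹⁹/6.022×10²³ = 1.058×10⁻⁴ mol.
Fraction absorbed: 1 − 10^(−0.275) = 0.4691.
Photons absorbed: 0.4691 × 1.058×10⁻⁴ = 4.963×10⁻⁵ mol.
Product formed: 0.554 × 4.963×10⁻⁵ = 2.750×10⁻⁵ mol.
Rate: 2.750×10⁻⁵ / 220 s = 1.3×10⁻⁷ mol s⁻¹.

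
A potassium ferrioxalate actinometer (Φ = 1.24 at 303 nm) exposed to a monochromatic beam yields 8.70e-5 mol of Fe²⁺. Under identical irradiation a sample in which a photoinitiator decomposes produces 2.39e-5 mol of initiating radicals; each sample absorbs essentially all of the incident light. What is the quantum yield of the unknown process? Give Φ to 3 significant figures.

Photons absorbed by the actinometer: 8.70e-5 / 1.24 = 7.016e-5 mol.
Φ(unknown) = 2.39e-5 / 7.016e-5 = 0.341.

Φ = 0.341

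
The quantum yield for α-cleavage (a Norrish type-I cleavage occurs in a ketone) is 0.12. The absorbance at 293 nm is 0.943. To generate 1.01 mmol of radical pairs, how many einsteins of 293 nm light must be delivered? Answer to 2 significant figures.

Product: 1.01 mmol = 0.00101 mol.
Photons that must be absorbed: 0.00101 / 0.12 = 0.008417 mol.
Fraction absorbed: 1 − 10^(−0.943) = 0.8860.
Incident photons needed: 0.008417 / 0.8860 = 0.009500 mol.

0.0095 einstein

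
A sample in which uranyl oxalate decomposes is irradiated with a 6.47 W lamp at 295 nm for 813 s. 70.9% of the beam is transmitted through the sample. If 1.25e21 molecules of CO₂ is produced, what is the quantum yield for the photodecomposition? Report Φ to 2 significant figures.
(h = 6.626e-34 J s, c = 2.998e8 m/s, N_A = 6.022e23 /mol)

Product: 1.25e21 / 6.022e23 = 0.002076 mol.
Photon energy at 295 nm: hc/λ = (6.626e-34)(2.998e8)/(295e-9) = 6.734e-19 J.
Energy delivered: (6.47 W)(813 s) = 5260 J.
Photons incident: 5260 / 6.734e-19 = 7.811e21, i.e. 7.811e21/6.022e23 = 0.01297 mol.
Fraction absorbed: 1 − 70.9/100 = 0.2910.
Photons absorbed: 0.2910 × 0.01297 = 0.003774 mol.
Φ = 0.002076 mol / 0.003774 mol photons = 0.55.

Φ = 0.55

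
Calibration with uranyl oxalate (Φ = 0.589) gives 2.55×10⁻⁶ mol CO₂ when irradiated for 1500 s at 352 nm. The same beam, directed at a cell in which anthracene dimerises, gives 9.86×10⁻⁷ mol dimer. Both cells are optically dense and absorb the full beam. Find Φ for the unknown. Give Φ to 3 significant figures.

Photons absorbed by the actinometer: 2.55×10⁻⁶ / 0.589 = 4.329×10⁻⁶ mol.
Φ(unknown) = 9.86×10⁻⁷ / 4.329×10⁻⁶ = 0.228.

Φ = 0.228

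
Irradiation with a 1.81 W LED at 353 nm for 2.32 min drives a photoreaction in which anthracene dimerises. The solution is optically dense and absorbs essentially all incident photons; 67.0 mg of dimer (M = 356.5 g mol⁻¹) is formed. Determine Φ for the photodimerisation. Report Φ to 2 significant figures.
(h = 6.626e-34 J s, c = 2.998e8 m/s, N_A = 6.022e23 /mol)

Product: 67.0 mg / 356.5 g mol⁻¹ = 1.879e-4 mol.
Photon energy at 353 nm: hc/λ = (6.626e-34)(2.998e8)/(353e-9) = 5.627e-19 J.
Energy delivered: (1.81 W)(139.2 s) = 252.0 J.
Photons incident: 252.0 / 5.627e-19 = 4.478e20, i.e. 4.478e20/6.022e23 = 7.436e-4 mol.
Φ = 1.879e-4 mol / 7.436e-4 mol photons = 0.25.

Φ = 0.25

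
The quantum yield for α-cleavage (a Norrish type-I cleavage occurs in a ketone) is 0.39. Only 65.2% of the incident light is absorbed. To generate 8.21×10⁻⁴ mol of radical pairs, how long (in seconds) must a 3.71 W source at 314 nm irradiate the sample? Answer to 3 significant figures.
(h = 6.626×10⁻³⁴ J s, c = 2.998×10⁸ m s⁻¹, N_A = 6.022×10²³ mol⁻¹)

Photons that must be absorbed: 8.21×10⁻⁴ / 0.39 = 0.002105 mol.
Incident photons needed: 0.002105 / 0.652 = 0.003229 mol.
Photon energy: hc/λ = 6.326×10⁻¹⁹ J; per mole, 3.810×10⁵ J mol⁻¹.
Energy required: 0.003229 × 3.810×10⁵ = 1230 J.
Time: 1230 J / 3.71 W = 332 s.

t ≈ 332 s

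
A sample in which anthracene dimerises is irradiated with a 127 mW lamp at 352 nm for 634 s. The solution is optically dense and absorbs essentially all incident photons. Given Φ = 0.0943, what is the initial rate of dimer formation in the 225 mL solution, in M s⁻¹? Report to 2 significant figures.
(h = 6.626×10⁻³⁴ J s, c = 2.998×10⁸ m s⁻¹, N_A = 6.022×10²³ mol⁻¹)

1.6×10⁻⁷ M s⁻¹

Photon energy at 352 nm: hc/λ = (6.626×10⁻³⁴)(2.998×10⁸)/(352×10⁻⁹) = 5.643×10⁻¹⁹ J.
Energy delivered: (127 mW)(634 s) = 80.52 J.
Photons incident: 80.52 / 5.643×10⁻¹⁹ = 1.427×10²⁰, i.e. 1.427×10²⁰/6.022×10²³ = 2.370×10⁻⁴ mol.
Product formed: 0.0943 × 2.370×10⁻⁴ = 2.235×10⁻⁵ mol.
Rate: 2.235×10⁻⁵ mol / (634 s × 0.225 L) = 1.6×10⁻⁷ M s⁻¹.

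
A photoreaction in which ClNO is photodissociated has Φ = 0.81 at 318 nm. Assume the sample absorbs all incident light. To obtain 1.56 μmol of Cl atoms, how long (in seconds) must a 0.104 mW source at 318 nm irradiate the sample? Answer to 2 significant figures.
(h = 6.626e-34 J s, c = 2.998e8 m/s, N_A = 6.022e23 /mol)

t ≈ 7000 s

Product: 1.56 μmol = 1.56e-6 mol.
Photons that must be absorbed: 1.56e-6 / 0.81 = 1.926e-6 mol.
Photon energy: hc/λ = 6.247e-19 J; per mole, 3.762e5 J mol⁻¹.
Energy required: 1.926e-6 × 3.762e5 = 0.7246 J.
Time: 0.7246 J / 0.000104 W = 7000 s.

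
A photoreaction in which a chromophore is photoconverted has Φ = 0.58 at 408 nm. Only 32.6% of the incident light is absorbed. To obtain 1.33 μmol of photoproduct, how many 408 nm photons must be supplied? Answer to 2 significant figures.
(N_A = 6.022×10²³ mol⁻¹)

4.2×10¹⁸ photons

Product: 1.33 μmol = 1.33×10⁻⁶ mol.
Photons that must be absorbed: 1.33×10⁻⁶ / 0.58 = 2.293×10⁻⁶ mol.
Incident photons needed: 2.293×10⁻⁶ / 0.326 = 7.034×10⁻⁶ mol.
Photon count: 7.034×10⁻⁶ × 6.022×10²³ = 4.2×10¹⁸.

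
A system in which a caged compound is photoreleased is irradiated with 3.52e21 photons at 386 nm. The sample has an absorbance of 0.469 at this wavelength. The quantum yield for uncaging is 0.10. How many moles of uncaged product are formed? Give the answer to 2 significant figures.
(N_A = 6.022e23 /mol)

3.9e-4 mol

Moles of photons: 3.52e21 / 6.022e23 = 0.005845 mol.
Fraction absorbed: 1 − 10^(−0.469) = 0.6604.
Photons absorbed: 0.6604 × 0.005845 = 0.003860 mol.
Product: Φ × n_abs = 0.10 × 0.003860 = 3.860e-4 mol.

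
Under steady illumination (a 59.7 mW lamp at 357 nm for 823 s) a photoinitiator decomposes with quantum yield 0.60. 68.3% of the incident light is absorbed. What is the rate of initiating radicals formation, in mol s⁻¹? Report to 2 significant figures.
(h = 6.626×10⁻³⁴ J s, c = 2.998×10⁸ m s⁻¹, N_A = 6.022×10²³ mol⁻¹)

Photon energy at 357 nm: hc/λ = (6.626×10⁻³⁴)(2.998×10⁸)/(357×10⁻⁹) = 5.564×10⁻¹⁹ J.
Energy delivered: (59.7 mW)(823 s) = 49.13 J.
Photons incident: 49.13 / 5.564×10⁻¹⁹ = 8.830×10¹⁹, i.e. 8.830×10¹⁹/6.022×10²³ = 1.466×10⁻⁴ mol.
Photons absorbed: 0.683 × 1.466×10⁻⁴ = 1.001×10⁻⁴ mol.
Product formed: 0.60 × 1.001×10⁻⁴ = 6.006×10⁻⁵ mol.
Rate: 6.006×10⁻⁵ / 823 s = 7.3×10⁻⁸ mol s⁻¹.

7.3×10⁻⁸ mol s⁻¹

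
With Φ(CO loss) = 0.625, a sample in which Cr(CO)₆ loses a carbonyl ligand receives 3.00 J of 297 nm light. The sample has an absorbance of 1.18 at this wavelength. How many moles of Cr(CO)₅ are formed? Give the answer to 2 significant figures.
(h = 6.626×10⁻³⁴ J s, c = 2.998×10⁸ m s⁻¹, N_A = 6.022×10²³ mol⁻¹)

4.3×10⁻⁶ mol

Photon energy at 297 nm: hc/λ = (6.626×10⁻³⁴)(2.998×10⁸)/(297×10⁻⁹) = 6.688×10⁻¹⁹ J.
Photons incident: 3.00 / 6.688×10⁻¹⁹ = 4.486×10¹⁸, i.e. 4.486×10¹⁸/6.022×10²³ = 7.449×10⁻⁶ mol.
Fraction absorbed: 1 − 10^(−1.18) = 0.9339.
Photons absorbed: 0.9339 × 7.449×10⁻⁶ = 6.957×10⁻⁶ mol.
Product: Φ × n_abs = 0.625 × 6.957×10⁻⁶ = 4.348×10⁻⁶ mol.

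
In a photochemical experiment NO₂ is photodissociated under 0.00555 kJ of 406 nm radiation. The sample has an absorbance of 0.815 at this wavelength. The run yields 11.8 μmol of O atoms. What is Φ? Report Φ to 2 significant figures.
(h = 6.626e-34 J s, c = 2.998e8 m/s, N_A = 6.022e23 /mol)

Φ = 0.74

Product: 11.8 μmol = 1.18e-5 mol.
Photon energy at 406 nm: hc/λ = (6.626e-34)(2.998e8)/(406e-9) = 4.893e-19 J.
Incident energy: 0.00555 kJ = 5.55 J.
Photons incident: 5.55 / 4.893e-19 = 1.134e19, i.e. 1.134e19/6.022e23 = 1.883e-5 mol.
Fraction absorbed: 1 − 10^(−0.815) = 0.8469.
Photons absorbed: 0.8469 × 1.883e-5 = 1.595e-5 mol.
Φ = 1.18e-5 mol / 1.595e-5 mol photons = 0.74.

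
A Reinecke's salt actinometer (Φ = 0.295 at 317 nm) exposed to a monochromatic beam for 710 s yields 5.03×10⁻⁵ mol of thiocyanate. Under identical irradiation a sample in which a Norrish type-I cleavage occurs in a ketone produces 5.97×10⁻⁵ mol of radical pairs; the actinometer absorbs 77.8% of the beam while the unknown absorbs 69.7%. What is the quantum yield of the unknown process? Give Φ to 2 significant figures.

Φ = 0.39

Photons absorbed by the actinometer: 5.03×10⁻⁵ / 0.295 = 1.705×10⁻⁴ mol.
Incident flux: 1.705×10⁻⁴ / 0.778 = 2.192×10⁻⁴ einstein.
Absorbed by unknown: 0.697 × 2.192×10⁻⁴ = 1.528×10⁻⁴ mol.
Φ(unknown) = 5.97×10⁻⁵ / 1.528×10⁻⁴ = 0.39.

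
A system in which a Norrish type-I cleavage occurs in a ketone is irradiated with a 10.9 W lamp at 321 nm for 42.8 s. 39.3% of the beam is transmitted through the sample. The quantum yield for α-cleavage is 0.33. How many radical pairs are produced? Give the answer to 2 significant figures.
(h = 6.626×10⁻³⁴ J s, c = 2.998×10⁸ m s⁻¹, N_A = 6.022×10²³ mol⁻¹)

1.5×10²⁰ radical pairs

Photon energy at 321 nm: hc/λ = (6.626×10⁻³⁴)(2.998×10⁸)/(321×10⁻⁹) = 6.188×10⁻¹⁹ J.
Energy delivered: (10.9 W)(42.8 s) = 466.5 J.
Photons incident: 466.5 / 6.188×10⁻¹⁹ = 7.539×10²⁰, i.e. 7.539×10²⁰/6.022×10²³ = 0.001252 mol.
Fraction absorbed: 1 − 39.3/100 = 0.6070.
Photons absorbed: 0.6070 × 0.001252 = 7.600×10⁻⁴ mol.
Product: Φ × n_abs = 0.33 × 7.600×10⁻⁴ = 2.508×10⁻⁴ mol.
As a count: 2.508×10⁻⁴ × 6.022×10²³ = 1.5×10²⁰.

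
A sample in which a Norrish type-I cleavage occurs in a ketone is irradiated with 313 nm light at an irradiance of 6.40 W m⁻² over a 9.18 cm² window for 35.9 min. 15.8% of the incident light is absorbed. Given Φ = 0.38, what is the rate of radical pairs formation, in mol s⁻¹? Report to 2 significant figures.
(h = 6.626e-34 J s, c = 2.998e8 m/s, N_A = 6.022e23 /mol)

9.2e-10 mol s⁻¹

Photon energy at 313 nm: hc/λ = (6.626e-34)(2.998e8)/(313e-9) = 6.347e-19 J.
Energy delivered: (6.40 W m⁻²)(9.18e-4 m²)(2154 s) = 12.66 J.
Photons incident: 12.66 / 6.347e-19 = 1.995e19, i.e. 1.995e19/6.022e23 = 3.313e-5 mol.
Photons absorbed: 0.158 × 3.313e-5 = 5.235e-6 mol.
Product formed: 0.38 × 5.235e-6 = 1.989e-6 mol.
Rate: 1.989e-6 / 2154 s = 9.2e-10 mol s⁻¹.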